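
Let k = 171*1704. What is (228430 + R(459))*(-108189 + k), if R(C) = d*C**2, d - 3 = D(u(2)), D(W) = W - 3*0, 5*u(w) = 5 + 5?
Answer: 234825762825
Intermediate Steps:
u(w) = 2 (u(w) = (5 + 5)/5 = (1/5)*10 = 2)
D(W) = W (D(W) = W + 0 = W)
k = 291384
d = 5 (d = 3 + 2 = 5)
R(C) = 5*C**2
(228430 + R(459))*(-108189 + k) = (228430 + 5*459**2)*(-108189 + 291384) = (228430 + 5*210681)*183195 = (228430 + 1053405)*183195 = 1281835*183195 = 234825762825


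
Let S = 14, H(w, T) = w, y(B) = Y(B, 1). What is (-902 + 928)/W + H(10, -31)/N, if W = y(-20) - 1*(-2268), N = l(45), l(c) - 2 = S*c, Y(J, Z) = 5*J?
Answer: 1191/42818 ≈ 0.027815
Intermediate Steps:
y(B) = 5*B
l(c) = 2 + 14*c
N = 632 (N = 2 + 14*45 = 2 + 630 = 632)
W = 2168 (W = 5*(-20) - 1*(-2268) = -100 + 2268 = 2168)
(-902 + 928)/W + H(10, -31)/N = (-902 + 928)/2168 + 10/632 = 26*(1/2168) + 10*(1/632) = 13/1084 + 5/316 = 1191/42818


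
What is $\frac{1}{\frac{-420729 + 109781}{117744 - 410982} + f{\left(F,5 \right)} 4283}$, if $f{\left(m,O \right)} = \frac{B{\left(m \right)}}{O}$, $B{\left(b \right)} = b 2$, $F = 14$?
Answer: $\frac{66645}{1598537666} \approx 4.1691 \cdot 10^{-5}$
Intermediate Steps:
$B{\left(b \right)} = 2 b$
$f{\left(m,O \right)} = \frac{2 m}{O}$
$\frac{1}{\frac{-420729 + 109781}{117744 - 410982} + f{\left(F,5 \right)} 4283} = \frac{1}{\frac{-420729 + 109781}{117744 - 410982} + 2 \cdot 14 \cdot \frac{1}{5} \cdot 4283} = \frac{1}{- \frac{310948}{-293238} + 2 \cdot 14 \cdot \frac{1}{5} \cdot 4283} = \frac{1}{\left(-310948\right) \left(- \frac{1}{293238}\right) + \frac{28}{5} \cdot 4283} = \frac{1}{\frac{14134}{13329} + \frac{119924}{5}} = \frac{1}{\frac{1598537666}{66645}} = \frac{66645}{1598537666}$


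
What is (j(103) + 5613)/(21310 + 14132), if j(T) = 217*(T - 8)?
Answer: 13114/17721 ≈ 0.74003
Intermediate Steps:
j(T) = -1736 + 217*T (j(T) = 217*(-8 + T) = -1736 + 217*T)
(j(103) + 5613)/(21310 + 14132) = ((-1736 + 217*103) + 5613)/(21310 + 14132) = ((-1736 + 22351) + 5613)/35442 = (20615 + 5613)*(1/35442) = 26228*(1/35442) = 13114/17721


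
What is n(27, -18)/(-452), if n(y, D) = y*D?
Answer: 243/226 ≈ 1.0752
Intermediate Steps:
n(y, D) = D*y
n(27, -18)/(-452) = -18*27/(-452) = -486*(-1/452) = 243/226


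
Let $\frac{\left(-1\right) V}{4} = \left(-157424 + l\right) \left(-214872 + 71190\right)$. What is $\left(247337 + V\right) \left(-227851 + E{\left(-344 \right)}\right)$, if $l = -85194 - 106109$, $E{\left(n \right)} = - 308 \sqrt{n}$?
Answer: $45666563637868069 + 123460521134104 i \sqrt{86} \approx 4.5667 \cdot 10^{16} + 1.1449 \cdot 10^{15} i$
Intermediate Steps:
$l = -191303$
$V = -200423171256$ ($V = - 4 \left(-157424 - 191303\right) \left(-214872 + 71190\right) = - 4 \left(\left(-348727\right) \left(-143682\right)\right) = \left(-4\right) 50105792814 = -200423171256$)
$\left(247337 + V\right) \left(-227851 + E{\left(-344 \right)}\right) = \left(247337 - 200423171256\right) \left(-227851 - 308 \sqrt{-344}\right) = - 200422923919 \left(-227851 - 308 \cdot 2 i \sqrt{86}\right) = - 200422923919 \left(-227851 - 616 i \sqrt{86}\right) = 45666563637868069 + 123460521134104 i \sqrt{86}$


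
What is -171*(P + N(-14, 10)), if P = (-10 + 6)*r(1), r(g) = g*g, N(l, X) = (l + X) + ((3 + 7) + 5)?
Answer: -1197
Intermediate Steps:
N(l, X) = 15 + X + l (N(l, X) = (X + l) + (10 + 5) = (X + l) + 15 = 15 + X + l)
r(g) = g²
P = -4 (P = (-10 + 6)*1² = -4*1 = -4)
-171*(P + N(-14, 10)) = -171*(-4 + (15 + 10 - 14)) = -171*(-4 + 11) = -171*7 = -1197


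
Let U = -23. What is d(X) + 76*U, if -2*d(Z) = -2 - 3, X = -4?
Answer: -3491/2 ≈ -1745.5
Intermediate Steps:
d(Z) = 5/2 (d(Z) = -(-2 - 3)/2 = -1/2*(-5) = 5/2)
d(X) + 76*U = 5/2 + 76*(-23) = 5/2 - 1748 = -3491/2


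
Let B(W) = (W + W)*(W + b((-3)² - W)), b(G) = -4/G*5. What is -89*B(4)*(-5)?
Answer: 0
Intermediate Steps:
b(G) = -20/G
B(W) = 2*W*(W - 20/(9 - W)) (B(W) = (W + W)*(W - 20/((-3)² - W)) = (2*W)*(W - 20/(9 - W)) = 2*W*(W - 20/(9 - W)))
-89*B(4)*(-5) = -178*4*(20 + 4*(-9 + 4))/(-9 + 4)*(-5) = -178*4*(20 + 4*(-5))/(-5)*(-5) = -178*4*(-1)*(20 - 20)/5*(-5) = -178*4*(-1)*0/5*(-5) = -89*0*(-5) = 0*(-5) = 0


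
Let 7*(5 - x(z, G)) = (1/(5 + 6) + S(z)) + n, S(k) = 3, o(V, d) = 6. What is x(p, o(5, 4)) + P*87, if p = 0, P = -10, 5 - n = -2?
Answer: -66716/77 ≈ -866.44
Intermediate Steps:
n = 7 (n = 5 - 1*(-2) = 5 + 2 = 7)
x(z, G) = 274/77 (x(z, G) = 5 - ((1/(5 + 6) + 3) + 7)/7 = 5 - ((1/11 + 3) + 7)/7 = 5 - (34/11 + 7)/7 = 5 - ⅐*111/11 = 5 - 111/77 = 274/77)
x(p, o(5, 4)) + P*87 = 274/77 - 10*87 = 274/77 - 870 = -66716/77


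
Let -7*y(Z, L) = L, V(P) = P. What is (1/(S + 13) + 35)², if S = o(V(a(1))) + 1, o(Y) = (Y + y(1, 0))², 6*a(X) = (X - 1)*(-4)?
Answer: 241081/196 ≈ 1230.0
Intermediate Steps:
a(X) = ⅔ - 2*X/3 (a(X) = ((X - 1)*(-4))/6 = ((-1 + X)*(-4))/6 = (4 - 4*X)/6 = ⅔ - 2*X/3)
y(Z, L) = -L/7
o(Y) = Y² (o(Y) = (Y - ⅐*0)² = (Y + 0)² = Y²)
S = 1 (S = (⅔ - ⅔*1)² + 1 = (⅔ - ⅔)² + 1 = 0² + 1 = 0 + 1 = 1)
(1/(S + 13) + 35)² = (1/(1 + 13) + 35)² = (1/14 + 35)² = (491/14)² = 241081/196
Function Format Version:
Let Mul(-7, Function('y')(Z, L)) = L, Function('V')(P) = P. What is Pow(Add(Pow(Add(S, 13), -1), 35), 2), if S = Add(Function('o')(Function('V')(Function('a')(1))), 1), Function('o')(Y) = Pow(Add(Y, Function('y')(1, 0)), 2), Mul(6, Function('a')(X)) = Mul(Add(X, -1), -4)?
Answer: Rational(241081, 196) ≈ 1230.0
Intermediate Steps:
Function('a')(X) = Add(Rational(2, 3), Mul(Rational(-2, 3), X)) (Function('a')(X) = Mul(Rational(1, 6), Mul(Add(X, -1), -4)) = Mul(Rational(1, 6), Mul(Add(-1, X), -4)) = Mul(Rational(1, 6), Add(4, Mul(-4, X))) = Add(Rational(2, 3), Mul(Rational(-2, 3), X)))
Function('y')(Z, L) = Mul(Rational(-1, 7), L)
Function('o')(Y) = Pow(Y, 2) (Function('o')(Y) = Pow(Add(Y, Mul(Rational(-1, 7), 0)), 2) = Pow(Add(Y, 0), 2) = Pow(Y, 2))
S = 1 (S = Add(Pow(Add(Rational(2, 3), Mul(Rational(-2, 3), 1)), 2), 1) = Add(Pow(Add(Rational(2, 3), Rational(-2, 3)), 2), 1) = Add(Pow(0, 2), 1) = Add(0, 1) = 1)
Pow(Add(Pow(Add(S, 13), -1), 35), 2) = Pow(Add(Pow(Add(1, 13), -1), 35), 2) = Pow(Add(Pow(14, -1), 35), 2) = Pow(Add(Rational(1, 14), 35), 2) = Pow(Rational(491, 14), 2) = Rational(241081, 196)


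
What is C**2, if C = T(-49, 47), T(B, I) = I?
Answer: 2209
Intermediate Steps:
C = 47
C**2 = 47**2 = 2209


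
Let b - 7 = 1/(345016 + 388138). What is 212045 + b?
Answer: 155466772009/733154 ≈ 2.1205e+5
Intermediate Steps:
b = 5132079/733154 (b = 7 + 1/(345016 + 388138) = 7 + 1/733154 = 5132079/733154 ≈ 7.0000)
212045 + b = 212045 + 5132079/733154 = 155466772009/733154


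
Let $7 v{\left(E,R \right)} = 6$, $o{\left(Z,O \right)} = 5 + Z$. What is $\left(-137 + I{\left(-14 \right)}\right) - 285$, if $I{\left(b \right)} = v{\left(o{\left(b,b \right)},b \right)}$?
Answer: $- \frac{2948}{7} \approx -421.14$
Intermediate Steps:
$v{\left(E,R \right)} = \frac{6}{7}$ ($v{\left(E,R \right)} = \frac{1}{7} \cdot 6 = \frac{6}{7}$)
$I{\left(b \right)} = \frac{6}{7}$
$\left(-137 + I{\left(-14 \right)}\right) - 285 = \left(-137 + \frac{6}{7}\right) - 285 = - \frac{953}{7} - 285 = - \frac{2948}{7}$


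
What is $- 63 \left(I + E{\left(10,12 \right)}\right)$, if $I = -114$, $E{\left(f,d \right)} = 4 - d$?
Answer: $7686$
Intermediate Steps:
$- 63 \left(I + E{\left(10,12 \right)}\right) = - 63 \left(-114 + \left(4 - 12\right)\right) = - 63 \left(-114 - 8\right) = \left(-63\right) \left(-122\right) = 7686$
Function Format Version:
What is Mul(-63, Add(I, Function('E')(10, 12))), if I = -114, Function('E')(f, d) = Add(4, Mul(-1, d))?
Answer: 7686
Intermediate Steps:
Mul(-63, Add(I, Function('E')(10, 12))) = Mul(-63, Add(-114, Add(4, Mul(-1, 12)))) = Mul(-63, Add(-114, Add(4, -12))) = Mul(-63, Add(-114, -8)) = Mul(-63, -122) = 7686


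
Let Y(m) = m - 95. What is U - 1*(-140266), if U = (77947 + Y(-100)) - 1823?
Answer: 216195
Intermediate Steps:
Y(m) = -95 + m
U = 75929 (U = (77947 + (-95 - 100)) - 1823 = (77947 - 195) - 1823 = 77752 - 1823 = 75929)
U - 1*(-140266) = 75929 - 1*(-140266) = 75929 + 140266 = 216195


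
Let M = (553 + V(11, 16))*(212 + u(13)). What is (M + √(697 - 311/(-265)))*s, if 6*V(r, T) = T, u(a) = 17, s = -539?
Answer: -205759477/3 - 1078*√12257310/265 ≈ -6.8601e+7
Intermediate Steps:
V(r, T) = T/6
M = 381743/3 (M = (553 + (⅙)*16)*(212 + 17) = (553 + 8/3)*229 = (1667/3)*229 = 381743/3 ≈ 1.2725e+5)
(M + √(697 - 311/(-265)))*s = (381743/3 + √(697 - 311/(-265)))*(-539) = (381743/3 + √(697 - 311*(-1/265)))*(-539) = (381743/3 + √(697 + 311/265))*(-539) = (381743/3 + √(185016/265))*(-539) = (381743/3 + 2*√12257310/265)*(-539) = -205759477/3 - 1078*√12257310/265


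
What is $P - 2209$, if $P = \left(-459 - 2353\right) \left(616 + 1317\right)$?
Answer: $-5437805$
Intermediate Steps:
$P = -5435596$ ($P = \left(-2812\right) 1933 = -5435596$)
$P - 2209 = -5435596 - 2209 = -5437805$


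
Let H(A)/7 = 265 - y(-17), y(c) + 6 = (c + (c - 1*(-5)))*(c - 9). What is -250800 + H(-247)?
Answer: -254181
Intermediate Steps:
y(c) = -6 + (-9 + c)*(5 + 2*c) (y(c) = -6 + (c + (c - 1*(-5)))*(c - 9) = -6 + (c + (c + 5))*(-9 + c) = -6 + (c + (5 + c))*(-9 + c) = -6 + (5 + 2*c)*(-9 + c) = -6 + (-9 + c)*(5 + 2*c))
H(A) = -3381 (H(A) = 7*(265 - (-51 - 13*(-17) + 2*(-17)**2)) = 7*(265 - (-51 + 221 + 2*289)) = 7*(265 - (-51 + 221 + 578)) = 7*(265 - 1*748) = 7*(265 - 748) = 7*(-483) = -3381)
-250800 + H(-247) = -250800 - 3381 = -254181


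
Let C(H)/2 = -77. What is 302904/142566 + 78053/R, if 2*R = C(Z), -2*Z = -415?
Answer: -1850730065/1829597 ≈ -1011.6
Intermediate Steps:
Z = 415/2 (Z = -½*(-415) = 415/2 ≈ 207.50)
C(H) = -154 (C(H) = 2*(-77) = -154)
R = -77 (R = (½)*(-154) = -77)
302904/142566 + 78053/R = 302904/142566 + 78053/(-77) = 302904*(1/142566) + 78053*(-1/77) = 50484/23761 - 78053/77 = -1850730065/1829597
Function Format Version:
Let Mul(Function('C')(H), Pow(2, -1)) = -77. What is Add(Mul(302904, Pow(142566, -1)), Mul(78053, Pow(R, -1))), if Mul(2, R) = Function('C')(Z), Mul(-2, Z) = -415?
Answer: Rational(-1850730065, 1829597) ≈ -1011.6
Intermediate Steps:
Z = Rational(415, 2) (Z = Mul(Rational(-1, 2), -415) = Rational(415, 2) ≈ 207.50)
Function('C')(H) = -154 (Function('C')(H) = Mul(2, -77) = -154)
R = -77 (R = Mul(Rational(1, 2), -154) = -77)
Add(Mul(302904, Pow(142566, -1)), Mul(78053, Pow(R, -1))) = Add(Mul(302904, Pow(142566, -1)), Mul(78053, Pow(-77, -1))) = Add(Mul(302904, Rational(1, 142566)), Mul(78053, Rational(-1, 77))) = Add(Rational(50484, 23761), Rational(-78053, 77)) = Rational(-1850730065, 1829597)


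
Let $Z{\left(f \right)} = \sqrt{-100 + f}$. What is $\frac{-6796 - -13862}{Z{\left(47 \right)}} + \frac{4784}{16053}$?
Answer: $\frac{4784}{16053} - \frac{7066 i \sqrt{53}}{53} \approx 0.29801 - 970.59 i$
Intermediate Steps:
$\frac{-6796 - -13862}{Z{\left(47 \right)}} + \frac{4784}{16053} = \frac{-6796 - -13862}{\sqrt{-100 + 47}} + \frac{4784}{16053} = \frac{-6796 + 13862}{\sqrt{-53}} + 4784 \cdot \frac{1}{16053} = \frac{7066}{i \sqrt{53}} + \frac{4784}{16053} = 7066 \left(- \frac{i \sqrt{53}}{53}\right) + \frac{4784}{16053} = - \frac{7066 i \sqrt{53}}{53} + \frac{4784}{16053} = \frac{4784}{16053} - \frac{7066 i \sqrt{53}}{53}$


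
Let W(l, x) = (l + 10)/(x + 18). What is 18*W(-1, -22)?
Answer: -81/2 ≈ -40.500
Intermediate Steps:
W(l, x) = (10 + l)/(18 + x)
18*W(-1, -22) = 18*((10 - 1)/(18 - 22)) = 18*(9/(-4)) = 18*(-1/4*9) = 18*(-9/4) = -81/2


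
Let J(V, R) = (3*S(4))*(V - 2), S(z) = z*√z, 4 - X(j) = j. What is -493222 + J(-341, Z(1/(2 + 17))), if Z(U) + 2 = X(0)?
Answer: -501454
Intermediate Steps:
X(j) = 4 - j
S(z) = z^(3/2)
Z(U) = 2 (Z(U) = -2 + (4 - 1*0) = -2 + (4 + 0) = -2 + 4 = 2)
J(V, R) = -48 + 24*V (J(V, R) = (3*4^(3/2))*(V - 2) = (3*8)*(-2 + V) = 24*(-2 + V) = -48 + 24*V)
-493222 + J(-341, Z(1/(2 + 17))) = -493222 + (-48 + 24*(-341)) = -493222 + (-48 - 8184) = -493222 - 8232 = -501454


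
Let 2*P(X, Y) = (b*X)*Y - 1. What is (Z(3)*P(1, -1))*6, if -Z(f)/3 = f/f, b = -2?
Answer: -9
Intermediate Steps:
Z(f) = -3 (Z(f) = -3*f/f = -3*1 = -3)
P(X, Y) = -½ - X*Y (P(X, Y) = ((-2*X)*Y - 1)/2 = (-2*X*Y - 1)/2 = (-1 - 2*X*Y)/2 = -½ - X*Y)
(Z(3)*P(1, -1))*6 = -3*(-½ - 1*1*(-1))*6 = -3*(-½ + 1)*6 = -3*½*6 = -3/2*6 = -9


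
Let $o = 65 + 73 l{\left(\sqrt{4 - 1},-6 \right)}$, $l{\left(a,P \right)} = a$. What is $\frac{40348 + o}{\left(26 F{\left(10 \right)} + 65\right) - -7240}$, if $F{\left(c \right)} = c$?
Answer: $\frac{40413}{7565} + \frac{73 \sqrt{3}}{7565} \approx 5.3588$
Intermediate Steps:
$o = 65 + 73 \sqrt{3}$ ($o = 65 + 73 \sqrt{4 - 1} = 65 + 73 \sqrt{3} \approx 191.44$)
$\frac{40348 + o}{\left(26 F{\left(10 \right)} + 65\right) - -7240} = \frac{40348 + \left(65 + 73 \sqrt{3}\right)}{\left(26 \cdot 10 + 65\right) - -7240} = \frac{40413 + 73 \sqrt{3}}{\left(260 + 65\right) + 7240} = \frac{40413 + 73 \sqrt{3}}{325 + 7240} = \frac{40413 + 73 \sqrt{3}}{7565} = \left(40413 + 73 \sqrt{3}\right) \frac{1}{7565} = \frac{40413}{7565} + \frac{73 \sqrt{3}}{7565}$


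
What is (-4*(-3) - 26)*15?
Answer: -210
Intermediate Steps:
(-4*(-3) - 26)*15 = (12 - 26)*15 = -14*15 = -210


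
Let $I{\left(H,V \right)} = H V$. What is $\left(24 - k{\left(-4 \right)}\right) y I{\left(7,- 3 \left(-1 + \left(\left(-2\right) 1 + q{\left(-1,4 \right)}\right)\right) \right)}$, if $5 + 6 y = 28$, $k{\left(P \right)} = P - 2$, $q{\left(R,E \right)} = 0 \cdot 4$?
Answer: $7245$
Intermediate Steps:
$q{\left(R,E \right)} = 0$
$k{\left(P \right)} = -2 + P$
$y = \frac{23}{6}$ ($y = - \frac{5}{6} + \frac{1}{6} \cdot 28 = - \frac{5}{6} + \frac{14}{3} = \frac{23}{6} \approx 3.8333$)
$\left(24 - k{\left(-4 \right)}\right) y I{\left(7,- 3 \left(-1 + \left(\left(-2\right) 1 + q{\left(-1,4 \right)}\right)\right) \right)} = \left(24 - \left(-2 - 4\right)\right) \frac{23}{6} \cdot 7 \left(- 3 \left(-1 + \left(\left(-2\right) 1 + 0\right)\right)\right) = \left(24 - -6\right) \frac{23}{6} \cdot 7 \left(- 3 \left(-1 + \left(-2 + 0\right)\right)\right) = \left(24 + 6\right) \frac{23}{6} \cdot 7 \left(- 3 \left(-1 - 2\right)\right) = 30 \cdot \frac{23}{6} \cdot 7 \left(\left(-3\right) \left(-3\right)\right) = 115 \cdot 7 \cdot 9 = 115 \cdot 63 = 7245$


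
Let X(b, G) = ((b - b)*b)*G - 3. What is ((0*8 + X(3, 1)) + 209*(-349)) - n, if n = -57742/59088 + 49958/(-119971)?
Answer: -258539468009563/3544423224 ≈ -72943.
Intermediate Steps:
n = -4939641893/3544423224 (n = -57742*1/59088 + 49958*(-1/119971) = -28871/29544 - 49958/119971 = -4939641893/3544423224 ≈ -1.3936)
X(b, G) = -3 (X(b, G) = (0*b)*G - 3 = 0*G - 3 = 0 - 3 = -3)
((0*8 + X(3, 1)) + 209*(-349)) - n = ((0*8 - 3) + 209*(-349)) - 1*(-4939641893/3544423224) = ((0 - 3) - 72941) + 4939641893/3544423224 = (-3 - 72941) + 4939641893/3544423224 = -72944 + 4939641893/3544423224 = -258539468009563/3544423224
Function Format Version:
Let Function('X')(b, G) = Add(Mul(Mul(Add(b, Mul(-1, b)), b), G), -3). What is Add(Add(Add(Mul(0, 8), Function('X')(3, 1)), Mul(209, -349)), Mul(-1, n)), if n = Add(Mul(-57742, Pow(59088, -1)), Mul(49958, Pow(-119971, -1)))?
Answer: Rational(-258539468009563, 3544423224) ≈ -72943.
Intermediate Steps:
n = Rational(-4939641893, 3544423224) (n = Add(Mul(-57742, Rational(1, 59088)), Mul(49958, Rational(-1, 119971))) = Add(Rational(-28871, 29544), Rational(-49958, 119971)) = Rational(-4939641893, 3544423224) ≈ -1.3936)
Function('X')(b, G) = -3 (Function('X')(b, G) = Add(Mul(Mul(0, b), G), -3) = Add(Mul(0, G), -3) = Add(0, -3) = -3)
Add(Add(Add(Mul(0, 8), Function('X')(3, 1)), Mul(209, -349)), Mul(-1, n)) = Add(Add(Add(Mul(0, 8), -3), Mul(209, -349)), Mul(-1, Rational(-4939641893, 3544423224))) = Add(Add(Add(0, -3), -72941), Rational(4939641893, 3544423224)) = Add(Add(-3, -72941), Rational(4939641893, 3544423224)) = Add(-72944, Rational(4939641893, 3544423224)) = Rational(-258539468009563, 3544423224)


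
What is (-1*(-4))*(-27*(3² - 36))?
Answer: 2916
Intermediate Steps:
(-1*(-4))*(-27*(3² - 36)) = 4*(-27*(9 - 36)) = 4*(-27*(-27)) = 4*729 = 2916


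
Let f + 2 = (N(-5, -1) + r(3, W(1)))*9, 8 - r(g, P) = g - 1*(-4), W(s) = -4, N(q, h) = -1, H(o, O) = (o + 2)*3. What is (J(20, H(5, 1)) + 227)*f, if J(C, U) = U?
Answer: -496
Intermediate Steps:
H(o, O) = 6 + 3*o (H(o, O) = (2 + o)*3 = 6 + 3*o)
r(g, P) = 4 - g (r(g, P) = 8 - (g - 1*(-4)) = 8 - (g + 4) = 8 - (4 + g) = 8 + (-4 - g) = 4 - g)
f = -2 (f = -2 + (-1 + (4 - 1*3))*9 = -2 + (-1 + (4 - 3))*9 = -2 + (-1 + 1)*9 = -2 + 0*9 = -2 + 0 = -2)
(J(20, H(5, 1)) + 227)*f = ((6 + 3*5) + 227)*(-2) = ((6 + 15) + 227)*(-2) = (21 + 227)*(-2) = 248*(-2) = -496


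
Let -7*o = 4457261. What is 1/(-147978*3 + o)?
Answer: -7/7564799 ≈ -9.2534e-7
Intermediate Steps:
o = -4457261/7 (o = -⅐*4457261 = -4457261/7 ≈ -6.3675e+5)
1/(-147978*3 + o) = 1/(-147978*3 - 4457261/7) = 1/(-443934 - 4457261/7) = 1/(-7564799/7) = -7/7564799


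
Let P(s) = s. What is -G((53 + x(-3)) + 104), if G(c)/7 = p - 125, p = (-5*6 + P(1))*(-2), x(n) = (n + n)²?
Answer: 469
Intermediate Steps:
x(n) = 4*n² (x(n) = (2*n)² = 4*n²)
p = 58 (p = (-5*6 + 1)*(-2) = (-30 + 1)*(-2) = -29*(-2) = 58)
G(c) = -469 (G(c) = 7*(58 - 125) = 7*(-67) = -469)
-G((53 + x(-3)) + 104) = -1*(-469) = 469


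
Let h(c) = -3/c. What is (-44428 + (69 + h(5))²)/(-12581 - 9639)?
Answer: 248434/138875 ≈ 1.7889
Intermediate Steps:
(-44428 + (69 + h(5))²)/(-12581 - 9639) = (-44428 + (69 - 3/5)²)/(-12581 - 9639) = (-44428 + (69 - 3*⅕)²)/(-22220) = (-44428 + (69 - ⅗)²)*(-1/22220) = (-44428 + (342/5)²)*(-1/22220) = (-44428 + 116964/25)*(-1/22220) = -993736/25*(-1/22220) = 248434/138875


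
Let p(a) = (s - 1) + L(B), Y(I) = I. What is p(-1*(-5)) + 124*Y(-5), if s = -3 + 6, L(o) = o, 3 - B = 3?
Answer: -618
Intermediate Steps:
B = 0 (B = 3 - 1*3 = 3 - 3 = 0)
s = 3
p(a) = 2 (p(a) = (3 - 1) + 0 = 2 + 0 = 2)
p(-1*(-5)) + 124*Y(-5) = 2 + 124*(-5) = 2 - 620 = -618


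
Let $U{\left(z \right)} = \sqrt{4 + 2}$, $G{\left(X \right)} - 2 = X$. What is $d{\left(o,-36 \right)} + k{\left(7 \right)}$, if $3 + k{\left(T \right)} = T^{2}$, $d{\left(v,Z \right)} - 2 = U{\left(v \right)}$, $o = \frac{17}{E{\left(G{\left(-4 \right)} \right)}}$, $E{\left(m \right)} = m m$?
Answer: $48 + \sqrt{6} \approx 50.449$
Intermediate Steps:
$G{\left(X \right)} = 2 + X$
$U{\left(z \right)} = \sqrt{6}$
$E{\left(m \right)} = m^{2}$
$o = \frac{17}{4}$ ($o = \frac{17}{\left(2 - 4\right)^{2}} = \frac{17}{\left(-2\right)^{2}} = \frac{17}{4} \approx 4.25$)
$d{\left(v,Z \right)} = 2 + \sqrt{6}$
$k{\left(T \right)} = -3 + T^{2}$
$d{\left(o,-36 \right)} + k{\left(7 \right)} = \left(2 + \sqrt{6}\right) - \left(3 - 7^{2}\right) = \left(2 + \sqrt{6}\right) + \left(-3 + 49\right) = \left(2 + \sqrt{6}\right) + 46 = 48 + \sqrt{6}$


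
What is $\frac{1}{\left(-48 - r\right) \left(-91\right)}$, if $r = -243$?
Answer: $- \frac{1}{17745} \approx -5.6354 \cdot 10^{-5}$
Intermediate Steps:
$\frac{1}{\left(-48 - r\right) \left(-91\right)} = \frac{1}{\left(-48 - -243\right) \left(-91\right)} = \frac{1}{\left(-48 + 243\right) \left(-91\right)} = \frac{1}{195 \left(-91\right)} = \frac{1}{-17745} = - \frac{1}{17745}$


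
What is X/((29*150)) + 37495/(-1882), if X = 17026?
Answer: -65530159/4093350 ≈ -16.009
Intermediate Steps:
X/((29*150)) + 37495/(-1882) = 17026/((29*150)) + 37495/(-1882) = 17026/4350 + 37495*(-1/1882) = 17026*(1/4350) - 37495/1882 = 8513/2175 - 37495/1882 = -65530159/4093350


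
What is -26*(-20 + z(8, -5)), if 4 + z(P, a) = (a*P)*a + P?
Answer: -4784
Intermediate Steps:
z(P, a) = -4 + P + P*a² (z(P, a) = -4 + ((a*P)*a + P) = -4 + ((P*a)*a + P) = -4 + (P*a² + P) = -4 + (P + P*a²) = -4 + P + P*a²)
-26*(-20 + z(8, -5)) = -26*(-20 + (-4 + 8 + 8*(-5)²)) = -26*(-20 + (-4 + 8 + 8*25)) = -26*(-20 + (-4 + 8 + 200)) = -26*(-20 + 204) = -26*184 = -4784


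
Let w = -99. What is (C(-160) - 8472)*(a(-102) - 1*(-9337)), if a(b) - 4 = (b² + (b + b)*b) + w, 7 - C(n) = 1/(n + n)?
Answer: -54790877373/160 ≈ -3.4244e+8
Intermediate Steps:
C(n) = 7 - 1/(2*n) (C(n) = 7 - 1/(n + n) = 7 - 1/(2*n))
a(b) = -95 + 3*b² (a(b) = 4 + ((b² + (b + b)*b) - 99) = 4 + ((b² + (2*b)*b) - 99) = 4 + ((b² + 2*b²) - 99) = 4 + (3*b² - 99) = 4 + (-99 + 3*b²) = -95 + 3*b²)
(C(-160) - 8472)*(a(-102) - 1*(-9337)) = ((7 - ½/(-160)) - 8472)*((-95 + 3*(-102)²) - 1*(-9337)) = ((7 - ½*(-1/160)) - 8472)*((-95 + 3*10404) + 9337) = ((7 + 1/320) - 8472)*((-95 + 31212) + 9337) = (2241/320 - 8472)*(31117 + 9337) = -2708799/320*40454 = -54790877373/160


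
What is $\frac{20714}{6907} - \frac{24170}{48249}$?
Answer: $\frac{832487596}{333255843} \approx 2.498$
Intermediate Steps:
$\frac{20714}{6907} - \frac{24170}{48249} = \frac{832487596}{333255843}$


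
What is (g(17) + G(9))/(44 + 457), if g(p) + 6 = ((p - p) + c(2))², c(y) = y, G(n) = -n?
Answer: -11/501 ≈ -0.021956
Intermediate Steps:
g(p) = -2 (g(p) = -6 + ((p - p) + 2)² = -6 + (0 + 2)² = -6 + 2² = -6 + 4 = -2)
(g(17) + G(9))/(44 + 457) = (-2 - 1*9)/(44 + 457) = (-2 - 9)/501 = -11*1/501 = -11/501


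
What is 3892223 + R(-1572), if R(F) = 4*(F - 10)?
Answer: 3885895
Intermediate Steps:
R(F) = -40 + 4*F (R(F) = 4*(-10 + F) = -40 + 4*F)
3892223 + R(-1572) = 3892223 + (-40 + 4*(-1572)) = 3892223 + (-40 - 6288) = 3892223 - 6328 = 3885895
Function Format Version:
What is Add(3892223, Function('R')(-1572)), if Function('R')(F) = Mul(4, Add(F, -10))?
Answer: 3885895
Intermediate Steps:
Function('R')(F) = Add(-40, Mul(4, F)) (Function('R')(F) = Mul(4, Add(-10, F)) = Add(-40, Mul(4, F)))
Add(3892223, Function('R')(-1572)) = Add(3892223, Add(-40, Mul(4, -1572))) = Add(3892223, Add(-40, -6288)) = Add(3892223, -6328) = 3885895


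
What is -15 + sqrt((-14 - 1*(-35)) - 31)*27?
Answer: -15 + 27*I*sqrt(10) ≈ -15.0 + 85.381*I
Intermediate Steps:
-15 + sqrt((-14 - 1*(-35)) - 31)*27 = -15 + sqrt((-14 + 35) - 31)*27 = -15 + sqrt(21 - 31)*27 = -15 + sqrt(-10)*27 = -15 + (I*sqrt(10))*27 = -15 + 27*I*sqrt(10)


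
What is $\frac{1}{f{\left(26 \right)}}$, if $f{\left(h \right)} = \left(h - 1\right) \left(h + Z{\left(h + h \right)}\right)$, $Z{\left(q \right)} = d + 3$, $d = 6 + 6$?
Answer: $\frac{1}{1025} \approx 0.00097561$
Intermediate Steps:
$d = 12$
$Z{\left(q \right)} = 15$ ($Z{\left(q \right)} = 12 + 3 = 15$)
$f{\left(h \right)} = \left(-1 + h\right) \left(15 + h\right)$ ($f{\left(h \right)} = \left(h - 1\right) \left(h + 15\right) = \left(-1 + h\right) \left(15 + h\right)$)
$\frac{1}{f{\left(26 \right)}} = \frac{1}{-15 + 26^{2} + 14 \cdot 26} = \frac{1}{-15 + 676 + 364} = \frac{1}{1025}$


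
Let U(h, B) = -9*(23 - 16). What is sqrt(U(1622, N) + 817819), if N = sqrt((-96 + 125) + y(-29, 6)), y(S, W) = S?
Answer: 2*sqrt(204439) ≈ 904.30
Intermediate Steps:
N = 0 (N = sqrt((-96 + 125) - 29) = sqrt(29 - 29) = sqrt(0) = 0)
U(h, B) = -63 (U(h, B) = -9*7 = -63)
sqrt(U(1622, N) + 817819) = sqrt(-63 + 817819) = sqrt(817756) = 2*sqrt(204439)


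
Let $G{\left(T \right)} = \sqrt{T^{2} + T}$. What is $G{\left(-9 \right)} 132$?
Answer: $792 \sqrt{2} \approx 1120.1$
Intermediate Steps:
$G{\left(T \right)} = \sqrt{T + T^{2}}$
$G{\left(-9 \right)} 132 = \sqrt{- 9 \left(1 - 9\right)} 132 = \sqrt{\left(-9\right) \left(-8\right)} 132 = \sqrt{72} \cdot 132 = 6 \sqrt{2} \cdot 132 = 792 \sqrt{2}$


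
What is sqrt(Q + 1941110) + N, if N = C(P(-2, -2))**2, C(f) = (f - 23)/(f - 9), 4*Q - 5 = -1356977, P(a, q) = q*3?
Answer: 841/225 + sqrt(1601867) ≈ 1269.4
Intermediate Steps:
P(a, q) = 3*q
Q = -339243 (Q = 5/4 + (1/4)*(-1356977) = 5/4 - 1356977/4 = -339243)
C(f) = (-23 + f)/(-9 + f)
N = 841/225 (N = ((-23 + 3*(-2))/(-9 + 3*(-2)))**2 = ((-23 - 6)/(-9 - 6))**2 = (-29/(-15))**2 = (-1/15*(-29))**2 = (29/15)**2 = 841/225 ≈ 3.7378)
sqrt(Q + 1941110) + N = sqrt(-339243 + 1941110) + 841/225 = sqrt(1601867) + 841/225 = 841/225 + sqrt(1601867)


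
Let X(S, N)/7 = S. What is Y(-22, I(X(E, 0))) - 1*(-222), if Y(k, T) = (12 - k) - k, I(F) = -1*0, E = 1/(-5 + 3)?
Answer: 278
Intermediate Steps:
E = -½ (E = 1/(-2) = -½ ≈ -0.50000)
X(S, N) = 7*S
I(F) = 0
Y(k, T) = 12 - 2*k
Y(-22, I(X(E, 0))) - 1*(-222) = (12 - 2*(-22)) - 1*(-222) = (12 + 44) + 222 = 56 + 222 = 278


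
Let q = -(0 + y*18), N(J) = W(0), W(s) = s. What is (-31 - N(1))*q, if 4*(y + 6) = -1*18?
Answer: -5859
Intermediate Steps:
y = -21/2 (y = -6 + (-1*18)/4 = -6 + (¼)*(-18) = -6 - 9/2 = -21/2 ≈ -10.500)
N(J) = 0
q = 189 (q = -(0 - 21/2*18) = -(0 - 189) = -1*(-189) = 189)
(-31 - N(1))*q = (-31 - 1*0)*189 = (-31 + 0)*189 = -31*189 = -5859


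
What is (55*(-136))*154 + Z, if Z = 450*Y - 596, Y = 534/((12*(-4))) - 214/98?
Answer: -227066961/196 ≈ -1.1585e+6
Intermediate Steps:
Y = -5217/392 (Y = 534/(-48) - 214*1/98 = 534*(-1/48) - 107/49 = -89/8 - 107/49 = -5217/392 ≈ -13.309)
Z = -1290641/196 (Z = 450*(-5217/392) - 596 = -1173825/196 - 596 = -1290641/196 ≈ -6584.9)
(55*(-136))*154 + Z = (55*(-136))*154 - 1290641/196 = -7480*154 - 1290641/196 = -1151920 - 1290641/196 = -227066961/196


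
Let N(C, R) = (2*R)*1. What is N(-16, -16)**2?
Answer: 1024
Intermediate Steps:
N(C, R) = 2*R
N(-16, -16)**2 = (2*(-16))**2 = (-32)**2 = 1024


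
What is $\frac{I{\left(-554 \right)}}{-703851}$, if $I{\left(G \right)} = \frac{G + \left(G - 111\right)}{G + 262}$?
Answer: $- \frac{1219}{205524492} \approx -5.9312 \cdot 10^{-6}$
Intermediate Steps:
$I{\left(G \right)} = \frac{-111 + 2 G}{262 + G}$ ($I{\left(G \right)} = \frac{G + \left(-111 + G\right)}{262 + G} = \frac{-111 + 2 G}{262 + G}$)
$\frac{I{\left(-554 \right)}}{-703851} = \frac{\frac{1}{262 - 554} \left(-111 + 2 \left(-554\right)\right)}{-703851} = \frac{-111 - 1108}{-292} \left(- \frac{1}{703851}\right) = \left(- \frac{1}{292}\right) \left(-1219\right) \left(- \frac{1}{703851}\right) = \frac{1219}{292} \left(- \frac{1}{703851}\right) = - \frac{1219}{205524492}$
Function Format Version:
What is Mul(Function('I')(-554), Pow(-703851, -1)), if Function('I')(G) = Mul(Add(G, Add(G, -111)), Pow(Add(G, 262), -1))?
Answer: Rational(-1219, 205524492) ≈ -5.9312e-6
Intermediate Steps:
Function('I')(G) = Mul(Pow(Add(262, G), -1), Add(-111, Mul(2, G))) (Function('I')(G) = Mul(Add(G, Add(-111, G)), Pow(Add(262, G), -1)) = Mul(Add(-111, Mul(2, G)), Pow(Add(262, G), -1)) = Mul(Pow(Add(262, G), -1), Add(-111, Mul(2, G))))
Mul(Function('I')(-554), Pow(-703851, -1)) = Mul(Mul(Pow(Add(262, -554), -1), Add(-111, Mul(2, -554))), Pow(-703851, -1)) = Mul(Mul(Pow(-292, -1), Add(-111, -1108)), Rational(-1, 703851)) = Mul(Mul(Rational(-1, 292), -1219), Rational(-1, 703851)) = Mul(Rational(1219, 292), Rational(-1, 703851)) = Rational(-1219, 205524492)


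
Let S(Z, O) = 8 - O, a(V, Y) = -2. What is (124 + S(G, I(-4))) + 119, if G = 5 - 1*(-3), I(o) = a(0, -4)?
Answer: 253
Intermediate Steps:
I(o) = -2
G = 8 (G = 5 + 3 = 8)
(124 + S(G, I(-4))) + 119 = (124 + (8 - 1*(-2))) + 119 = (124 + (8 + 2)) + 119 = (124 + 10) + 119 = 134 + 119 = 253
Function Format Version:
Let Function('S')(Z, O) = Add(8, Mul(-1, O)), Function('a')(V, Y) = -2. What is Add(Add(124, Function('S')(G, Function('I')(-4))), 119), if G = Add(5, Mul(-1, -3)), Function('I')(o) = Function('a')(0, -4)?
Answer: 253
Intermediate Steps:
Function('I')(o) = -2
G = 8 (G = Add(5, 3) = 8)
Add(Add(124, Function('S')(G, Function('I')(-4))), 119) = Add(Add(124, Add(8, Mul(-1, -2))), 119) = Add(Add(124, Add(8, 2)), 119) = Add(Add(124, 10), 119) = Add(134, 119) = 253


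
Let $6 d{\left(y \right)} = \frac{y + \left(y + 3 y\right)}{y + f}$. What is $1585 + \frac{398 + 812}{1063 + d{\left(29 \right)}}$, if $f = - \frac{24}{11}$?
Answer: $\frac{597372625}{376621} \approx 1586.1$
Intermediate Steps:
$f = - \frac{24}{11}$ ($f = \left(-24\right) \frac{1}{11} = - \frac{24}{11} \approx -2.1818$)
$d{\left(y \right)} = \frac{5 y}{6 \left(- \frac{24}{11} + y\right)}$ ($d{\left(y \right)} = \frac{\left(y + \left(y + 3 y\right)\right) \frac{1}{y - \frac{24}{11}}}{6} = \frac{\left(y + 4 y\right) \frac{1}{- \frac{24}{11} + y}}{6} = \frac{5 y \frac{1}{- \frac{24}{11} + y}}{6} = \frac{5 y}{6 \left(- \frac{24}{11} + y\right)}$)
$1585 + \frac{398 + 812}{1063 + d{\left(29 \right)}} = 1585 + \frac{398 + 812}{1063 + \frac{55}{6} \cdot 29 \frac{1}{-24 + 11 \cdot 29}} = 1585 + \frac{1210}{1063 + \frac{55}{6} \cdot 29 \frac{1}{-24 + 319}} = 1585 + \frac{1210}{1063 + \frac{55}{6} \cdot 29 \cdot \frac{1}{295}} = 1585 + \frac{1210}{1063 + \frac{319}{354}} = 1585 + \frac{1210}{\frac{376621}{354}} = 1585 + 1210 \cdot \frac{354}{376621} = 1585 + \frac{428340}{376621} = \frac{597372625}{376621}$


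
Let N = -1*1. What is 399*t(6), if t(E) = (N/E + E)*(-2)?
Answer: -4655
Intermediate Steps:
N = -1
t(E) = -2*E + 2/E (t(E) = (-1/E + E)*(-2) = (E - 1/E)*(-2) = -2*E + 2/E)
399*t(6) = 399*(-2*6 + 2/6) = 399*(-12 + 2*(1/6)) = 399*(-12 + 1/3) = 399*(-35/3) = -4655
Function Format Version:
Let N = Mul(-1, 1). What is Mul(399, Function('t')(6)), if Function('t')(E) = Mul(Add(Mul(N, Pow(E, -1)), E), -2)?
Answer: -4655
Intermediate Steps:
N = -1
Function('t')(E) = Add(Mul(-2, E), Mul(2, Pow(E, -1))) (Function('t')(E) = Mul(Add(Mul(-1, Pow(E, -1)), E), -2) = Mul(Add(E, Mul(-1, Pow(E, -1))), -2) = Add(Mul(-2, E), Mul(2, Pow(E, -1))))
Mul(399, Function('t')(6)) = Mul(399, Add(Mul(-2, 6), Mul(2, Pow(6, -1)))) = Mul(399, Add(-12, Mul(2, Rational(1, 6)))) = Mul(399, Add(-12, Rational(1, 3))) = Mul(399, Rational(-35, 3)) = -4655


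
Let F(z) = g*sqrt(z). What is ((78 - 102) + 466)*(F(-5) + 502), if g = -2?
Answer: 221884 - 884*I*sqrt(5) ≈ 2.2188e+5 - 1976.7*I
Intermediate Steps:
F(z) = -2*sqrt(z)
((78 - 102) + 466)*(F(-5) + 502) = ((78 - 102) + 466)*(-2*I*sqrt(5) + 502) = (-24 + 466)*(-2*I*sqrt(5) + 502) = 442*(-2*I*sqrt(5) + 502) = 442*(502 - 2*I*sqrt(5)) = 221884 - 884*I*sqrt(5)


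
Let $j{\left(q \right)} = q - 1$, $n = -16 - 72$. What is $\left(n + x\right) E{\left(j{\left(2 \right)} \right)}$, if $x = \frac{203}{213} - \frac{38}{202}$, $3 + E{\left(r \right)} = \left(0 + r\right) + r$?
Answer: $\frac{1876688}{21513} \approx 87.235$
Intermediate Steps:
$n = -88$ ($n = -16 - 72 = -88$)
$j{\left(q \right)} = -1 + q$
$E{\left(r \right)} = -3 + 2 r$ ($E{\left(r \right)} = -3 + \left(\left(0 + r\right) + r\right) = -3 + \left(r + r\right) = -3 + 2 r$)
$x = \frac{16456}{21513}$ ($x = 203 \cdot \frac{1}{213} - \frac{19}{101} = \frac{203}{213} - \frac{19}{101} = \frac{16456}{21513} \approx 0.76493$)
$\left(n + x\right) E{\left(j{\left(2 \right)} \right)} = \left(-88 + \frac{16456}{21513}\right) \left(-3 + 2 \left(-1 + 2\right)\right) = - \frac{1876688 \left(-3 + 2 \cdot 1\right)}{21513} = - \frac{1876688 \left(-3 + 2\right)}{21513} = \left(- \frac{1876688}{21513}\right) \left(-1\right) = \frac{1876688}{21513}$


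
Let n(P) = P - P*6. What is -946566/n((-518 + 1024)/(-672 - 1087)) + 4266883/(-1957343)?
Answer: -1629502834481366/2476038895 ≈ -6.5811e+5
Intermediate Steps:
n(P) = -5*P (n(P) = P - 6*P = -5*P)
-946566/n((-518 + 1024)/(-672 - 1087)) + 4266883/(-1957343) = -946566*(-(-672 - 1087)/(5*(-518 + 1024))) + 4266883/(-1957343) = -946566/((-2530/(-1759))) + 4266883*(-1/1957343) = -946566/((-2530*(-1)/1759)) - 4266883/1957343 = -946566/((-5*(-506/1759))) - 4266883/1957343 = -946566/2530/1759 - 4266883/1957343 = -946566*1759/2530 - 4266883/1957343 = -832504797/1265 - 4266883/1957343 = -1629502834481366/2476038895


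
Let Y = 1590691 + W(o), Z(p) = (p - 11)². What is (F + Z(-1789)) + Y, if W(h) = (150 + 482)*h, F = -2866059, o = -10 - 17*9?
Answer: 1861616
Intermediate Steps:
o = -163 (o = -10 - 153 = -163)
Z(p) = (-11 + p)²
W(h) = 632*h
Y = 1487675 (Y = 1590691 + 632*(-163) = 1590691 - 103016 = 1487675)
(F + Z(-1789)) + Y = (-2866059 + (-11 - 1789)²) + 1487675 = (-2866059 + (-1800)²) + 1487675 = (-2866059 + 3240000) + 1487675 = 373941 + 1487675 = 1861616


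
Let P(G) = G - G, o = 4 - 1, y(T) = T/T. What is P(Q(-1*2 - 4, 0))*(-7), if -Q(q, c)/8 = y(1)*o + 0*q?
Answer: 0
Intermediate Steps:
y(T) = 1
o = 3
Q(q, c) = -24 (Q(q, c) = -8*(1*3 + 0*q) = -8*(3 + 0) = -8*3 = -24)
P(G) = 0
P(Q(-1*2 - 4, 0))*(-7) = 0*(-7) = 0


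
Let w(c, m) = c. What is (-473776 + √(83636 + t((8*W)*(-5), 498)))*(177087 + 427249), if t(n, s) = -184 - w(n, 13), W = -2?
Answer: -286319892736 + 1208672*√20843 ≈ -2.8615e+11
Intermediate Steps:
t(n, s) = -184 - n
(-473776 + √(83636 + t((8*W)*(-5), 498)))*(177087 + 427249) = (-473776 + √(83636 + (-184 - 8*(-2)*(-5))))*(177087 + 427249) = (-473776 + √(83636 + (-184 - (-16)*(-5))))*604336 = (-473776 + √(83636 + (-184 - 1*80)))*604336 = (-473776 + √(83636 + (-184 - 80)))*604336 = (-473776 + √(83636 - 264))*604336 = (-473776 + √83372)*604336 = (-473776 + 2*√20843)*604336 = -286319892736 + 1208672*√20843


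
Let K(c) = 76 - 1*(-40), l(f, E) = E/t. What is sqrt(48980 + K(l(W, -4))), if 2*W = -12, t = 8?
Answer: 38*sqrt(34) ≈ 221.58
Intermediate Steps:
W = -6 (W = (1/2)*(-12) = -6)
l(f, E) = E/8
K(c) = 116 (K(c) = 76 + 40 = 116)
sqrt(48980 + K(l(W, -4))) = sqrt(48980 + 116) = sqrt(49096) = 38*sqrt(34)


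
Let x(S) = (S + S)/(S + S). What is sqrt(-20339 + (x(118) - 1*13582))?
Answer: 8*I*sqrt(530) ≈ 184.17*I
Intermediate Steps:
x(S) = 1 (x(S) = (2*S)/((2*S)) = (2*S)*(1/(2*S)) = 1)
sqrt(-20339 + (x(118) - 1*13582)) = sqrt(-20339 + (1 - 1*13582)) = sqrt(-20339 + (1 - 13582)) = sqrt(-20339 - 13581) = sqrt(-33920) = 8*I*sqrt(530)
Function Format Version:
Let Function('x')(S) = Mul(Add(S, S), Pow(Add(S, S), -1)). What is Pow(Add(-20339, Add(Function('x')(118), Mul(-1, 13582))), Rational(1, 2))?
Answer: Mul(8, I, Pow(530, Rational(1, 2))) ≈ Mul(184.17, I)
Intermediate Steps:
Function('x')(S) = 1 (Function('x')(S) = Mul(Mul(2, S), Pow(Mul(2, S), -1)) = Mul(Mul(2, S), Mul(Rational(1, 2), Pow(S, -1))) = 1)
Pow(Add(-20339, Add(Function('x')(118), Mul(-1, 13582))), Rational(1, 2)) = Pow(Add(-20339, Add(1, Mul(-1, 13582))), Rational(1, 2)) = Pow(Add(-20339, Add(1, -13582)), Rational(1, 2)) = Pow(Add(-20339, -13581), Rational(1, 2)) = Pow(-33920, Rational(1, 2)) = Mul(8, I, Pow(530, Rational(1, 2)))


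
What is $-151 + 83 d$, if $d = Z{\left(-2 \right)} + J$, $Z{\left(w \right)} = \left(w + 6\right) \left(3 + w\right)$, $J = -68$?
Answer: $-5463$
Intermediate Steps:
$Z{\left(w \right)} = \left(3 + w\right) \left(6 + w\right)$ ($Z{\left(w \right)} = \left(6 + w\right) \left(3 + w\right) = \left(3 + w\right) \left(6 + w\right)$)
$d = -64$ ($d = \left(18 + \left(-2\right)^{2} + 9 \left(-2\right)\right) - 68 = \left(18 + 4 - 18\right) - 68 = 4 - 68 = -64$)
$-151 + 83 d = -151 + 83 \left(-64\right) = -151 - 5312 = -5463$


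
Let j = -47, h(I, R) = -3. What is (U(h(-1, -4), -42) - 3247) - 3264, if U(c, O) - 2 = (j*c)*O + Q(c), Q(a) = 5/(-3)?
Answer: -37298/3 ≈ -12433.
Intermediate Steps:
Q(a) = -5/3 (Q(a) = 5*(-⅓) = -5/3)
U(c, O) = ⅓ - 47*O*c (U(c, O) = 2 + ((-47*c)*O - 5/3) = 2 + (-47*O*c - 5/3) = 2 + (-5/3 - 47*O*c) = ⅓ - 47*O*c)
(U(h(-1, -4), -42) - 3247) - 3264 = ((⅓ - 47*(-42)*(-3)) - 3247) - 3264 = ((⅓ - 5922) - 3247) - 3264 = (-17765/3 - 3247) - 3264 = -27506/3 - 3264 = -37298/3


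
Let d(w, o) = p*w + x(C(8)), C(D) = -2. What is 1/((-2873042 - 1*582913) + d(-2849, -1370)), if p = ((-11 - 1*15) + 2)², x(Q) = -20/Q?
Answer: -1/5096969 ≈ -1.9620e-7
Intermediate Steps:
p = 576 (p = ((-11 - 15) + 2)² = (-26 + 2)² = (-24)² = 576)
d(w, o) = 10 + 576*w (d(w, o) = 576*w - 20/(-2) = 576*w - 20*(-½) = 576*w + 10 = 10 + 576*w)
1/((-2873042 - 1*582913) + d(-2849, -1370)) = 1/((-2873042 - 1*582913) + (10 + 576*(-2849))) = 1/((-2873042 - 582913) + (10 - 1641024)) = 1/(-3455955 - 1641014) = 1/(-5096969) = -1/5096969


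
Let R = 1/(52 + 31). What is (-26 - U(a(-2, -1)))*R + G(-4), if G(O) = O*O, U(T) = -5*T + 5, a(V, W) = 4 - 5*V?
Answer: 1367/83 ≈ 16.470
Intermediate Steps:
U(T) = 5 - 5*T
G(O) = O**2
R = 1/83 ≈ 0.012048
(-26 - U(a(-2, -1)))*R + G(-4) = (-26 - (5 - 5*(4 - 5*(-2))))*(1/83) + (-4)**2 = (-26 - (5 - 5*(4 + 10)))*(1/83) + 16 = (-26 - (5 - 5*14))*(1/83) + 16 = (-26 - (5 - 70))*(1/83) + 16 = (-26 - 1*(-65))*(1/83) + 16 = (-26 + 65)*(1/83) + 16 = 39*(1/83) + 16 = 39/83 + 16 = 1367/83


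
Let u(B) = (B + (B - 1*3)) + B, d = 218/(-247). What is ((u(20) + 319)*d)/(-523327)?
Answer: 81968/129261769 ≈ 0.00063412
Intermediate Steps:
d = -218/247 (d = 218*(-1/247) = -218/247 ≈ -0.88259)
u(B) = -3 + 3*B (u(B) = (B + (B - 3)) + B = (B + (-3 + B)) + B = (-3 + 2*B) + B = -3 + 3*B)
((u(20) + 319)*d)/(-523327) = (((-3 + 3*20) + 319)*(-218/247))/(-523327) = (((-3 + 60) + 319)*(-218/247))*(-1/523327) = ((57 + 319)*(-218/247))*(-1/523327) = (376*(-218/247))*(-1/523327) = -81968/247*(-1/523327) = 81968/129261769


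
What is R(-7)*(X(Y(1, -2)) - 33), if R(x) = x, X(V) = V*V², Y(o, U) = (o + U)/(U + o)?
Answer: 224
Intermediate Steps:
Y(o, U) = 1 (Y(o, U) = (U + o)/(U + o) = 1)
X(V) = V³
R(-7)*(X(Y(1, -2)) - 33) = -7*(1³ - 33) = -7*(1 - 33) = -7*(-32) = 224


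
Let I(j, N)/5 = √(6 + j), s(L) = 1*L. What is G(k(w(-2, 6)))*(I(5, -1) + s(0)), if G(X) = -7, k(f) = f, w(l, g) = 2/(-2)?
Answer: -35*√11 ≈ -116.08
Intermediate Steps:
w(l, g) = -1 (w(l, g) = 2*(-½) = -1)
s(L) = L
I(j, N) = 5*√(6 + j)
G(k(w(-2, 6)))*(I(5, -1) + s(0)) = -7*(5*√(6 + 5) + 0) = -7*(5*√11 + 0) = -35*√11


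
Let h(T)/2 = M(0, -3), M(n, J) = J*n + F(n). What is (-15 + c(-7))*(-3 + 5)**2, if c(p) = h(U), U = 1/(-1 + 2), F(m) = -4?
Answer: -92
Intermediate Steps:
M(n, J) = -4 + J*n (M(n, J) = J*n - 4 = -4 + J*n)
U = 1 (U = 1/1 = 1)
h(T) = -8 (h(T) = 2*(-4 - 3*0) = 2*(-4 + 0) = 2*(-4) = -8)
c(p) = -8
(-15 + c(-7))*(-3 + 5)**2 = (-15 - 8)*(-3 + 5)**2 = -23*2**2 = -23*4 = -92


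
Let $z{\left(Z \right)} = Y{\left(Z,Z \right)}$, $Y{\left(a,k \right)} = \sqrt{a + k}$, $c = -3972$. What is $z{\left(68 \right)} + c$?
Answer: $-3972 + 2 \sqrt{34} \approx -3960.3$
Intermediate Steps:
$z{\left(Z \right)} = \sqrt{2} \sqrt{Z}$ ($z{\left(Z \right)} = \sqrt{Z + Z} = \sqrt{2 Z} = \sqrt{2} \sqrt{Z}$)
$z{\left(68 \right)} + c = \sqrt{2} \sqrt{68} - 3972 = \sqrt{2} \cdot 2 \sqrt{17} - 3972 = 2 \sqrt{34} - 3972 = -3972 + 2 \sqrt{34}$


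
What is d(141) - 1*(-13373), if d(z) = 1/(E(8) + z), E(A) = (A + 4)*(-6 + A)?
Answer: 2206546/165 ≈ 13373.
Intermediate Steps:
E(A) = (-6 + A)*(4 + A) (E(A) = (4 + A)*(-6 + A) = (-6 + A)*(4 + A))
d(z) = 1/(24 + z) (d(z) = 1/((-24 + 8² - 2*8) + z) = 1/((-24 + 64 - 16) + z) = 1/(24 + z))
d(141) - 1*(-13373) = 1/(24 + 141) - 1*(-13373) = 1/165 + 13373 = 2206546/165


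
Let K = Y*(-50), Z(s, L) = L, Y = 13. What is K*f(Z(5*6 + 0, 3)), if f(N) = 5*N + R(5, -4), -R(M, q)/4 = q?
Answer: -20150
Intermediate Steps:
R(M, q) = -4*q
f(N) = 16 + 5*N (f(N) = 5*N - 4*(-4) = 5*N + 16 = 16 + 5*N)
K = -650 (K = 13*(-50) = -650)
K*f(Z(5*6 + 0, 3)) = -650*(16 + 5*3) = -650*(16 + 15) = -650*31 = -20150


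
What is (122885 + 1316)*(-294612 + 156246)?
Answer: -17185195566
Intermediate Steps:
(122885 + 1316)*(-294612 + 156246) = 124201*(-138366) = -17185195566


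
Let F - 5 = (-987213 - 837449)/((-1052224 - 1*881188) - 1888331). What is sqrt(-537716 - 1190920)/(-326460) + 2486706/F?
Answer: 9503551248558/20933377 - I*sqrt(432159)/163230 ≈ 4.5399e+5 - 0.0040274*I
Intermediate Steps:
F = 20933377/3821743 (F = 5 + (-987213 - 837449)/((-1052224 - 1*881188) - 1888331) = 5 - 1824662/((-1052224 - 881188) - 1888331) = 5 - 1824662/(-1933412 - 1888331) = 5 - 1824662/(-3821743) = 5 - 1824662*(-1/3821743) = 5 + 1824662/3821743 = 20933377/3821743 ≈ 5.4774)
sqrt(-537716 - 1190920)/(-326460) + 2486706/F = sqrt(-537716 - 1190920)/(-326460) + 2486706/(20933377/3821743) = sqrt(-1728636)*(-1/326460) + 2486706*(3821743/20933377) = (2*I*sqrt(432159))*(-1/326460) + 9503551248558/20933377 = -I*sqrt(432159)/163230 + 9503551248558/20933377 = 9503551248558/20933377 - I*sqrt(432159)/163230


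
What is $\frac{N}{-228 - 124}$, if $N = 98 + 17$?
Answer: $- \frac{115}{352} \approx -0.3267$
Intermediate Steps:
$N = 115$
$\frac{N}{-228 - 124} = \frac{1}{-228 - 124} \cdot 115 = \frac{1}{-352} \cdot 115 = \left(- \frac{1}{352}\right) 115 = - \frac{115}{352}$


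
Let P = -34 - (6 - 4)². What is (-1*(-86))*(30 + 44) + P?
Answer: 6326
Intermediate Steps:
P = -38 (P = -34 - 1*2² = -34 - 1*4 = -34 - 4 = -38)
(-1*(-86))*(30 + 44) + P = (-1*(-86))*(30 + 44) - 38 = 86*74 - 38 = 6364 - 38 = 6326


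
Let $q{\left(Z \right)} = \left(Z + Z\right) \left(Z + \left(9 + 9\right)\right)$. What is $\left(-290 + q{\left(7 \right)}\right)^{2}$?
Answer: $3600$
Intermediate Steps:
$q{\left(Z \right)} = 2 Z \left(18 + Z\right)$ ($q{\left(Z \right)} = 2 Z \left(Z + 18\right) = 2 Z \left(18 + Z\right)$)
$\left(-290 + q{\left(7 \right)}\right)^{2} = \left(-290 + 2 \cdot 7 \left(18 + 7\right)\right)^{2} = \left(-290 + 2 \cdot 7 \cdot 25\right)^{2} = \left(-290 + 350\right)^{2} = 60^{2} = 3600$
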